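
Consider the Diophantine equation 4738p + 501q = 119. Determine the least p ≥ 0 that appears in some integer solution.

gcd(4738, 501):
  4738 = 9·501 + 229
  501 = 2·229 + 43
  229 = 5·43 + 14
  43 = 3·14 + 1
  14 = 14·1
so gcd(4738, 501) = 1.
1 divides 119, so solutions exist.
Back-substitute for Bézout coefficients:
  1 = 43 - 3·14
  ... = 4738·(-35) + 501·(331)
Scale by 119/1 = 119: (p₀, q₀) = (-4165, 39389).
General solution: p = -4165 + 501t, q = 39389 - 4738t for integer t.
p ≥ 0: smallest is -4165 mod 501 = 344 (at t = 9), with q = -3253.

344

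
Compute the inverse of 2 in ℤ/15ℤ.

8

gcd(15, 2) = 1.
By Bézout, 2·(-7) + 15·(1) = 1.
So 2·-7 ≡ 1 (mod 15), and -7 mod 15 = 8.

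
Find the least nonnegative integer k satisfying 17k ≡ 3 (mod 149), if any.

gcd(149, 17) = 1.
1 divides 3, so solutions exist.
By Bézout, 17×(-35) + 149×(4) = 1.
So 17×(-35) ≡ 1 (mod 149); multiply by 3: k ≡ -105 (mod 149).
Smallest nonnegative: k = -105 mod 149 = 44.

44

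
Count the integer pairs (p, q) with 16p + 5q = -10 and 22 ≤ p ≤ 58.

7

gcd(16, 5) = 1  (16 = 3*5 + 1, 5 = 5*1).
Back-substituting, 16*(1) + 5*(-3) = 1.
Scale by -10: particular solution (-10, 30); reduce p mod 5: (0, -2).
General solution: p = 0 + 5t, q = -2 - 16t for integer t.
22 ≤ 0 + 5t ≤ 58 gives t ∈ [5, 11], which is 7 values.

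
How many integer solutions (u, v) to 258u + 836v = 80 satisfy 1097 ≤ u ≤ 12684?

gcd(836, 258) = 2.
By Bézout, 258·(-81) + 836·(25) = 2.
Particular solution: (104, -32).
General solution: u = 104 + 418t, v = -32 - 129t for integer t.
1097 ≤ 104 + 418t ≤ 12684 gives t ∈ [3, 30], which is 28 values.

28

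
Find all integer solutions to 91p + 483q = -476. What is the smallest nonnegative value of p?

gcd(483, 91):
  483 = 5×91 + 28
  91 = 3×28 + 7
  28 = 4×7
so gcd(483, 91) = 7.
7 divides -476, so solutions exist.
Back-substitute for Bézout coefficients:
  7 = 91 - 3×28
  ... = 91×(16) + 483×(-3)
Scale by -476/7 = -68: (p₀, q₀) = (-1088, 204).
General solution: p = -1088 + 69t, q = 204 - 13t for integer t.
p ≥ 0: smallest is -1088 mod 69 = 16 (at t = 16), with q = -4.

16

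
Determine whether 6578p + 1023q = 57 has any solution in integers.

gcd(6578, 1023) = 11  (6578 = 6×1023 + 440, 1023 = 2×440 + 143, 440 = 3×143 + 11, 143 = 13×11).
11 does not divide 57 (remainder 2), so no integer solutions.

no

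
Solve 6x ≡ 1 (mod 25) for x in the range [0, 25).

21

gcd(25, 6) = 1.
By Bézout, 6*(-4) + 25*(1) = 1.
So 6*-4 ≡ 1 (mod 25), and -4 mod 25 = 21.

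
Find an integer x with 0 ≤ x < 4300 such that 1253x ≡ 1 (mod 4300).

2917

gcd(4300, 1253) = 1  (4300 = 3*1253 + 541, 1253 = 2*541 + 171, 541 = 3*171 + 28, 171 = 6*28 + 3, 28 = 9*3 + 1, 3 = 3*1).
Back-substituting, 1253*(-1383) + 4300*(403) = 1.
So 1253*-1383 ≡ 1 (mod 4300), and -1383 mod 4300 = 2917.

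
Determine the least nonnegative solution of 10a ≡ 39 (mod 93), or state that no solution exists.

69

gcd(93, 10) = 1  (93 = 9·10 + 3, 10 = 3·3 + 1, 3 = 3·1).
1 divides 39, so solutions exist.
Back-substituting, 10·(28) + 93·(-3) = 1.
So 10·(28) ≡ 1 (mod 93); multiply by 39: a ≡ 1092 (mod 93).
Smallest nonnegative: a = 1092 mod 93 = 69.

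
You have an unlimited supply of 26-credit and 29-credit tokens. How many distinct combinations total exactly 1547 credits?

2

Need nonnegative integers with 26j + 29k = 1547.
gcd(26, 29) = 1, and 26·(-10) + 29·(9) = 1.
So (j₀, k₀) = (-15470, 13923); general j = -15470 + 29t, k = 13923 - 26t.
j ≥ 0 ⇒ t ≥ 534; k ≥ 0 ⇒ t ≤ 535. That's 2 values of t.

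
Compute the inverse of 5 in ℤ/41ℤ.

gcd(41, 5) = 1  (41 = 8×5 + 1, 5 = 5×1).
Back-substituting, 5×(-8) + 41×(1) = 1.
So 5×-8 ≡ 1 (mod 41), and -8 mod 41 = 33.

33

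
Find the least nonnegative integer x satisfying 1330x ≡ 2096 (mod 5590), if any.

no solution

gcd(5590, 1330) = 10  (5590 = 4×1330 + 270, 1330 = 4×270 + 250, 270 = 1×250 + 20, 250 = 12×20 + 10, 20 = 2×10).
10 does not divide 2096, so the congruence has no solution.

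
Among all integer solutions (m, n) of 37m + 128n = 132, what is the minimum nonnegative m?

gcd(128, 37):
  128 = 3·37 + 17
  37 = 2·17 + 3
  17 = 5·3 + 2
  3 = 1·2 + 1
  2 = 2·1
so gcd(128, 37) = 1.
1 divides 132, so solutions exist.
Back-substitute for Bézout coefficients:
  1 = 3 - 1·2
  ... = 37·(45) + 128·(-13)
Scale by 132/1 = 132: (m₀, n₀) = (5940, -1716).
General solution: m = 5940 + 128t, n = -1716 - 37t for integer t.
m ≥ 0: smallest is 5940 mod 128 = 52 (at t = -46), with n = -14.

52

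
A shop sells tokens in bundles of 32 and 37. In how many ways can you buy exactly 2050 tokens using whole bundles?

1

Need nonnegative integers with 32j + 37k = 2050.
gcd(32, 37) = 1, and 32·(-15) + 37·(13) = 1.
So (j₀, k₀) = (-30750, 26650); general j = -30750 + 37t, k = 26650 - 32t.
j ≥ 0 ⇒ t ≥ 832; k ≥ 0 ⇒ t ≤ 832. That's 1 value of t.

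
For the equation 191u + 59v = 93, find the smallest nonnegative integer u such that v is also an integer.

gcd(191, 59) = 1  (191 = 3·59 + 14, 59 = 4·14 + 3, 14 = 4·3 + 2, 3 = 1·2 + 1, 2 = 2·1).
1 divides 93, so solutions exist.
Back-substituting, 191·(-21) + 59·(68) = 1.
Scale by 93/1 = 93: (u₀, v₀) = (-1953, 6324).
General solution: u = -1953 + 59t, v = 6324 - 191t for integer t.
u ≥ 0: smallest is -1953 mod 59 = 53 (at t = 34), with v = -170.

53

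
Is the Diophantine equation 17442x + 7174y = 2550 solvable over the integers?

yes

gcd(17442, 7174) = 34  (17442 = 2×7174 + 3094, 7174 = 2×3094 + 986, 3094 = 3×986 + 136, 986 = 7×136 + 34, 136 = 4×34).
34 divides 2550, so integer solutions exist.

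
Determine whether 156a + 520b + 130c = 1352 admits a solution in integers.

yes

gcd(520, 156):
  520 = 3×156 + 52
  156 = 3×52
so gcd(520, 156) = 52.
gcd(52, 130) = 26.
26 divides 1352, so integer solutions exist.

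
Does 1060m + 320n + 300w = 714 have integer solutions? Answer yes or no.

no

gcd(1060, 320) = 20  (1060 = 3·320 + 100, 320 = 3·100 + 20, 100 = 5·20).
gcd(20, 300) = 20.
20 does not divide 714 (remainder 14), so no integer solutions.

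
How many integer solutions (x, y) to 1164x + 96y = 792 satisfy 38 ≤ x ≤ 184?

18

gcd(1164, 96):
  1164 = 12·96 + 12
  96 = 8·12
so gcd(1164, 96) = 12.
Back-substitute for Bézout coefficients:
  12 = 1164 - 12·96
  ... = 1164·(1) + 96·(-12)
Scale by 66: particular solution (66, -792); reduce x mod 8: (2, -16).
General solution: x = 2 + 8t, y = -16 - 97t for integer t.
38 ≤ 2 + 8t ≤ 184 gives t ∈ [5, 22], which is 18 values.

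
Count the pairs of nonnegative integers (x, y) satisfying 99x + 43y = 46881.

11

gcd(99, 43) = 1.
By Bézout, 99·(10) + 43·(-23) = 1.
One solution: (24, 1035).
General: x = 24 + 43t, y = 1035 - 99t.
x ≥ 0 ⇒ t ≥ 0; y ≥ 0 ⇒ t ≤ 10. So t ∈ [0, 10]: 11 solutions.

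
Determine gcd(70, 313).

gcd(313, 70):
  313 = 4·70 + 33
  70 = 2·33 + 4
  33 = 8·4 + 1
  4 = 4·1
so gcd(313, 70) = 1.

1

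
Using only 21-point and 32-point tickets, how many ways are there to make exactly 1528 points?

Need nonnegative integers with 21j + 32k = 1528.
gcd(21, 32) = 1, and 21·(-3) + 32·(2) = 1.
So (j₀, k₀) = (-4584, 3056); general j = -4584 + 32t, k = 3056 - 21t.
j ≥ 0 ⇒ t ≥ 144; k ≥ 0 ⇒ t ≤ 145. That's 2 values of t.

2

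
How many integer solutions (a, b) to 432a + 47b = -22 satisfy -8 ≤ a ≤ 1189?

gcd(432, 47) = 1.
By Bézout, 432·(21) + 47·(-193) = 1.
Particular solution: (8, -74).
General solution: a = 8 + 47t, b = -74 - 432t for integer t.
-8 ≤ 8 + 47t ≤ 1189 gives t ∈ [0, 25], which is 26 values.

26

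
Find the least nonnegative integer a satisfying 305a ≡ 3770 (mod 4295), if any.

gcd(4295, 305):
  4295 = 14*305 + 25
  305 = 12*25 + 5
  25 = 5*5
so gcd(4295, 305) = 5.
5 divides 3770, so solutions exist.
Back-substitute for Bézout coefficients:
  5 = 305 - 12*25
  ... = 305*(169) + 4295*(-12)
So 305*(169) ≡ 5 (mod 4295); multiply by 754: a ≡ 127426 (mod 859).
Smallest nonnegative: a = 127426 mod 859 = 294.

294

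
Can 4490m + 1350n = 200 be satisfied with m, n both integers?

yes

gcd(4490, 1350):
  4490 = 3*1350 + 440
  1350 = 3*440 + 30
  440 = 14*30 + 20
  30 = 1*20 + 10
  20 = 2*10
so gcd(4490, 1350) = 10.
10 divides 200, so integer solutions exist.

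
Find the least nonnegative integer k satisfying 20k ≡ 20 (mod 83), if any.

1

gcd(83, 20):
  83 = 4·20 + 3
  20 = 6·3 + 2
  3 = 1·2 + 1
  2 = 2·1
so gcd(83, 20) = 1.
1 divides 20, so solutions exist.
Back-substitute for Bézout coefficients:
  1 = 3 - 1·2
  ... = 20·(-29) + 83·(7)
So 20·(-29) ≡ 1 (mod 83); multiply by 20: k ≡ -580 (mod 83).
Smallest nonnegative: k = -580 mod 83 = 1.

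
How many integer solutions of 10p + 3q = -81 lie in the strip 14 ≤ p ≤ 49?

12

gcd(10, 3) = 1  (10 = 3*3 + 1, 3 = 3*1).
Back-substituting, 10*(1) + 3*(-3) = 1.
Scale by -81: particular solution (-81, 243); reduce p mod 3: (0, -27).
General solution: p = 0 + 3t, q = -27 - 10t for integer t.
14 ≤ 0 + 3t ≤ 49 gives t ∈ [5, 16], which is 12 values.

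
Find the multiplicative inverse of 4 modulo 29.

gcd(29, 4) = 1  (29 = 7×4 + 1, 4 = 4×1).
Back-substituting, 4×(-7) + 29×(1) = 1.
So 4×-7 ≡ 1 (mod 29), and -7 mod 29 = 22.

22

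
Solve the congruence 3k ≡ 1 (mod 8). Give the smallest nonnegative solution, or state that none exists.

3

gcd(8, 3):
  8 = 2×3 + 2
  3 = 1×2 + 1
  2 = 2×1
so gcd(8, 3) = 1.
1 divides 1, so solutions exist.
Back-substitute for Bézout coefficients:
  1 = 3 - 1×2
  ... = 3×(3) + 8×(-1)
So 3×(3) ≡ 1 (mod 8); multiply by 1: k ≡ 3 (mod 8).
Smallest nonnegative: k = 3 mod 8 = 3.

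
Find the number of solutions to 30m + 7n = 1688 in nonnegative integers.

gcd(30, 7):
  30 = 4·7 + 2
  7 = 3·2 + 1
  2 = 2·1
so gcd(30, 7) = 1.
Back-substitute for Bézout coefficients:
  1 = 7 - 3·2
  ... = 30·(-3) + 7·(13)
Scale by 1688: one solution is (-5064, 21944). Reduce m mod 7: (4, 224).
General: m = 4 + 7t, n = 224 - 30t.
m ≥ 0 ⇒ t ≥ 0; n ≥ 0 ⇒ t ≤ 7. So t ∈ [0, 7]: 8 solutions.

8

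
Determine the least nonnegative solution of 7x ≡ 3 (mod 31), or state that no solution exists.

gcd(31, 7) = 1  (31 = 4·7 + 3, 7 = 2·3 + 1, 3 = 3·1).
1 divides 3, so solutions exist.
Back-substituting, 7·(9) + 31·(-2) = 1.
So 7·(9) ≡ 1 (mod 31); multiply by 3: x ≡ 27 (mod 31).
Smallest nonnegative: x = 27 mod 31 = 27.

27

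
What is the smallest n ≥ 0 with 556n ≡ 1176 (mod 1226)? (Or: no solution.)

gcd(1226, 556) = 2  (1226 = 2·556 + 114, 556 = 4·114 + 100, 114 = 1·100 + 14, 100 = 7·14 + 2, 14 = 7·2).
2 divides 1176, so solutions exist.
Back-substituting, 556·(86) + 1226·(-39) = 2.
So 556·(86) ≡ 2 (mod 1226); multiply by 588: n ≡ 50568 (mod 613).
Smallest nonnegative: n = 50568 mod 613 = 302.

302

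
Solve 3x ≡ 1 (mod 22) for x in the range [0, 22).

15

gcd(22, 3):
  22 = 7*3 + 1
  3 = 3*1
so gcd(22, 3) = 1.
Back-substitute for Bézout coefficients:
  1 = 22 - 7*3
  ... = 3*(-7) + 22*(1)
So 3*-7 ≡ 1 (mod 22), and -7 mod 22 = 15.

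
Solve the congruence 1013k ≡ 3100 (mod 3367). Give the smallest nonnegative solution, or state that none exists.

gcd(3367, 1013) = 1.
1 divides 3100, so solutions exist.
By Bézout, 1013*(-1509) + 3367*(454) = 1.
So 1013*(-1509) ≡ 1 (mod 3367); multiply by 3100: k ≡ -4677900 (mod 3367).
Smallest nonnegative: k = -4677900 mod 3367 = 2230.

2230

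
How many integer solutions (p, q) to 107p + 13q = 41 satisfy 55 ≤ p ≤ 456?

gcd(107, 13) = 1  (107 = 8*13 + 3, 13 = 4*3 + 1, 3 = 3*1).
Back-substituting, 107*(-4) + 13*(33) = 1.
Scale by 41: particular solution (-164, 1353); reduce p mod 13: (5, -38).
General solution: p = 5 + 13t, q = -38 - 107t for integer t.
55 ≤ 5 + 13t ≤ 456 gives t ∈ [4, 34], which is 31 values.

31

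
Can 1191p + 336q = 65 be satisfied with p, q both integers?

no

gcd(1191, 336) = 3  (1191 = 3×336 + 183, 336 = 1×183 + 153, 183 = 1×153 + 30, 153 = 5×30 + 3, 30 = 10×3).
3 does not divide 65 (remainder 2), so no integer solutions.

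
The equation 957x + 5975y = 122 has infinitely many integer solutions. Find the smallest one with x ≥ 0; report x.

3946

gcd(5975, 957):
  5975 = 6·957 + 233
  957 = 4·233 + 25
  233 = 9·25 + 8
  25 = 3·8 + 1
  8 = 8·1
so gcd(5975, 957) = 1.
1 divides 122, so solutions exist.
Back-substitute for Bézout coefficients:
  1 = 25 - 3·8
  ... = 957·(718) + 5975·(-115)
Scale by 122/1 = 122: (x₀, y₀) = (87596, -14030).
General solution: x = 87596 + 5975t, y = -14030 - 957t for integer t.
x ≥ 0: smallest is 87596 mod 5975 = 3946 (at t = -14), with y = -632.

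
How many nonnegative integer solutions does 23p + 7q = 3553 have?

22

gcd(23, 7) = 1.
By Bézout, 23×(-3) + 7×(10) = 1.
One solution: (2, 501).
General: p = 2 + 7t, q = 501 - 23t.
p ≥ 0 ⇒ t ≥ 0; q ≥ 0 ⇒ t ≤ 21. So t ∈ [0, 21]: 22 solutions.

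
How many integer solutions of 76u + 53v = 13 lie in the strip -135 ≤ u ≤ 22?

3

gcd(76, 53):
  76 = 1×53 + 23
  53 = 2×23 + 7
  23 = 3×7 + 2
  7 = 3×2 + 1
  2 = 2×1
so gcd(76, 53) = 1.
Back-substitute for Bézout coefficients:
  1 = 7 - 3×2
  ... = 76×(-23) + 53×(33)
Scale by 13: particular solution (-299, 429); reduce u mod 53: (19, -27).
General solution: u = 19 + 53t, v = -27 - 76t for integer t.
-135 ≤ 19 + 53t ≤ 22 gives t ∈ [-2, 0], which is 3 values.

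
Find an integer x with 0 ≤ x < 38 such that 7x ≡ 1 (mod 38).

11

gcd(38, 7):
  38 = 5×7 + 3
  7 = 2×3 + 1
  3 = 3×1
so gcd(38, 7) = 1.
Back-substitute for Bézout coefficients:
  1 = 7 - 2×3
  ... = 7×(11) + 38×(-2)
So 7×11 ≡ 1 (mod 38), and 11 mod 38 = 11.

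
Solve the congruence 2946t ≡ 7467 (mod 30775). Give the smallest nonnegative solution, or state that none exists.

15202

gcd(30775, 2946) = 1.
1 divides 7467, so solutions exist.
By Bézout, 2946·(-3019) + 30775·(289) = 1.
So 2946·(-3019) ≡ 1 (mod 30775); multiply by 7467: t ≡ -22542873 (mod 30775).
Smallest nonnegative: t = -22542873 mod 30775 = 15202.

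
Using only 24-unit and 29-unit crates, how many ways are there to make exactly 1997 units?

Need nonnegative integers with 24j + 29k = 1997.
gcd(24, 29) = 1, and 24·(-6) + 29·(5) = 1.
So (j₀, k₀) = (-11982, 9985); general j = -11982 + 29t, k = 9985 - 24t.
j ≥ 0 ⇒ t ≥ 414; k ≥ 0 ⇒ t ≤ 416. That's 3 values of t.

3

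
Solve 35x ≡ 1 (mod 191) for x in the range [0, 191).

131

gcd(191, 35) = 1.
By Bézout, 35×(-60) + 191×(11) = 1.
So 35×-60 ≡ 1 (mod 191), and -60 mod 191 = 131.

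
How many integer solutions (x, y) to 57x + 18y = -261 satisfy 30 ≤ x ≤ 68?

gcd(57, 18):
  57 = 3*18 + 3
  18 = 6*3
so gcd(57, 18) = 3.
Back-substitute for Bézout coefficients:
  3 = 57 - 3*18
  ... = 57*(1) + 18*(-3)
Scale by -87: particular solution (-87, 261); reduce x mod 6: (3, -24).
General solution: x = 3 + 6t, y = -24 - 19t for integer t.
30 ≤ 3 + 6t ≤ 68 gives t ∈ [5, 10], which is 6 values.

6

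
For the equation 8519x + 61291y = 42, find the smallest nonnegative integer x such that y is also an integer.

gcd(61291, 8519):
  61291 = 7·8519 + 1658
  8519 = 5·1658 + 229
  1658 = 7·229 + 55
  229 = 4·55 + 9
  55 = 6·9 + 1
  9 = 9·1
so gcd(61291, 8519) = 1.
1 divides 42, so solutions exist.
Back-substitute for Bézout coefficients:
  1 = 55 - 6·9
  ... = 8519·(-6691) + 61291·(930)
Scale by 42/1 = 42: (x₀, y₀) = (-281022, 39060).
General solution: x = -281022 + 61291t, y = 39060 - 8519t for integer t.
x ≥ 0: smallest is -281022 mod 61291 = 25433 (at t = 5), with y = -3535.

25433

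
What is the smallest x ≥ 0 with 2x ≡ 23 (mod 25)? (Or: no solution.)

24

gcd(25, 2) = 1  (25 = 12·2 + 1, 2 = 2·1).
1 divides 23, so solutions exist.
Back-substituting, 2·(-12) + 25·(1) = 1.
So 2·(-12) ≡ 1 (mod 25); multiply by 23: x ≡ -276 (mod 25).
Smallest nonnegative: x = -276 mod 25 = 24.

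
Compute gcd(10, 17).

1

gcd(17, 10):
  17 = 1·10 + 7
  10 = 1·7 + 3
  7 = 2·3 + 1
  3 = 3·1
so gcd(17, 10) = 1.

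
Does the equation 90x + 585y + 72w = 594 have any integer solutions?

yes

gcd(585, 90) = 45  (585 = 6·90 + 45, 90 = 2·45).
gcd(45, 72) = 9.
9 divides 594, so integer solutions exist.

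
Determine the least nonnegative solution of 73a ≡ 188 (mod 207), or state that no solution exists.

gcd(207, 73):
  207 = 2·73 + 61
  73 = 1·61 + 12
  61 = 5·12 + 1
  12 = 12·1
so gcd(207, 73) = 1.
1 divides 188, so solutions exist.
Back-substitute for Bézout coefficients:
  1 = 61 - 5·12
  ... = 73·(-17) + 207·(6)
So 73·(-17) ≡ 1 (mod 207); multiply by 188: a ≡ -3196 (mod 207).
Smallest nonnegative: a = -3196 mod 207 = 116.

116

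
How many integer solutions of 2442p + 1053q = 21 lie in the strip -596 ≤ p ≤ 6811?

21

gcd(2442, 1053):
  2442 = 2×1053 + 336
  1053 = 3×336 + 45
  336 = 7×45 + 21
  45 = 2×21 + 3
  21 = 7×3
so gcd(2442, 1053) = 3.
Back-substitute for Bézout coefficients:
  3 = 45 - 2×21
  ... = 2442×(-47) + 1053×(109)
Scale by 7: particular solution (-329, 763); reduce p mod 351: (22, -51).
General solution: p = 22 + 351t, q = -51 - 814t for integer t.
-596 ≤ 22 + 351t ≤ 6811 gives t ∈ [-1, 19], which is 21 values.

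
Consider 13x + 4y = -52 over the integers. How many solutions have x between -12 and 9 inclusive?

6

gcd(13, 4) = 1  (13 = 3·4 + 1, 4 = 4·1).
Back-substituting, 13·(1) + 4·(-3) = 1.
Scale by -52: particular solution (-52, 156); reduce x mod 4: (0, -13).
General solution: x = 0 + 4t, y = -13 - 13t for integer t.
-12 ≤ 0 + 4t ≤ 9 gives t ∈ [-3, 2], which is 6 values.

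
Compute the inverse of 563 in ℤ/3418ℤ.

2307

gcd(3418, 563) = 1.
By Bézout, 563*(-1111) + 3418*(183) = 1.
So 563*-1111 ≡ 1 (mod 3418), and -1111 mod 3418 = 2307.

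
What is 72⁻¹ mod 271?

64

gcd(271, 72) = 1  (271 = 3*72 + 55, 72 = 1*55 + 17, 55 = 3*17 + 4, 17 = 4*4 + 1, 4 = 4*1).
Back-substituting, 72*(64) + 271*(-17) = 1.
So 72*64 ≡ 1 (mod 271), and 64 mod 271 = 64.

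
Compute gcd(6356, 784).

gcd(6356, 784) = 28  (6356 = 8*784 + 84, 784 = 9*84 + 28, 84 = 3*28).

28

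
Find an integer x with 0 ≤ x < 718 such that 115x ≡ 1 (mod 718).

gcd(718, 115) = 1.
By Bézout, 115*(-231) + 718*(37) = 1.
So 115*-231 ≡ 1 (mod 718), and -231 mod 718 = 487.

487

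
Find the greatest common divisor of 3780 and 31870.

gcd(31870, 3780):
  31870 = 8·3780 + 1630
  3780 = 2·1630 + 520
  1630 = 3·520 + 70
  520 = 7·70 + 30
  70 = 2·30 + 10
  30 = 3·10
so gcd(31870, 3780) = 10.

10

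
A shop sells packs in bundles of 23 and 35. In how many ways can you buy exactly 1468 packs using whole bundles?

2

Need nonnegative integers with 23j + 35k = 1468.
gcd(23, 35) = 1, and 23·(-3) + 35·(2) = 1.
So (j₀, k₀) = (-4404, 2936); general j = -4404 + 35t, k = 2936 - 23t.
j ≥ 0 ⇒ t ≥ 126; k ≥ 0 ⇒ t ≤ 127. That's 2 values of t.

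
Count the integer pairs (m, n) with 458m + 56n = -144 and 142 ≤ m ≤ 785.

gcd(458, 56):
  458 = 8×56 + 10
  56 = 5×10 + 6
  10 = 1×6 + 4
  6 = 1×4 + 2
  4 = 2×2
so gcd(458, 56) = 2.
Back-substitute for Bézout coefficients:
  2 = 6 - 1×4
  ... = 458×(-11) + 56×(90)
Scale by -72: particular solution (792, -6480); reduce m mod 28: (8, -68).
General solution: m = 8 + 28t, n = -68 - 229t for integer t.
142 ≤ 8 + 28t ≤ 785 gives t ∈ [5, 27], which is 23 values.

23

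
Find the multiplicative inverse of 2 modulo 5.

3

gcd(5, 2) = 1.
By Bézout, 2·(-2) + 5·(1) = 1.
So 2·-2 ≡ 1 (mod 5), and -2 mod 5 = 3.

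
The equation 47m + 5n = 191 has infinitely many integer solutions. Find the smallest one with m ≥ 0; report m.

gcd(47, 5):
  47 = 9*5 + 2
  5 = 2*2 + 1
  2 = 2*1
so gcd(47, 5) = 1.
1 divides 191, so solutions exist.
Back-substitute for Bézout coefficients:
  1 = 5 - 2*2
  ... = 47*(-2) + 5*(19)
Scale by 191/1 = 191: (m₀, n₀) = (-382, 3629).
General solution: m = -382 + 5t, n = 3629 - 47t for integer t.
m ≥ 0: smallest is -382 mod 5 = 3 (at t = 77), with n = 10.

3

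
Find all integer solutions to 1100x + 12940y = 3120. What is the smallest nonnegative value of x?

144

gcd(12940, 1100) = 20  (12940 = 11×1100 + 840, 1100 = 1×840 + 260, 840 = 3×260 + 60, 260 = 4×60 + 20, 60 = 3×20).
20 divides 3120, so solutions exist.
Back-substituting, 1100×(200) + 12940×(-17) = 20.
Scale by 3120/20 = 156: (x₀, y₀) = (31200, -2652).
General solution: x = 31200 + 647t, y = -2652 - 55t for integer t.
x ≥ 0: smallest is 31200 mod 647 = 144 (at t = -48), with y = -12.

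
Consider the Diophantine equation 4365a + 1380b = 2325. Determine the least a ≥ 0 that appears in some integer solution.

41

gcd(4365, 1380):
  4365 = 3×1380 + 225
  1380 = 6×225 + 30
  225 = 7×30 + 15
  30 = 2×15
so gcd(4365, 1380) = 15.
15 divides 2325, so solutions exist.
Back-substitute for Bézout coefficients:
  15 = 225 - 7×30
  ... = 4365×(43) + 1380×(-136)
Scale by 2325/15 = 155: (a₀, b₀) = (6665, -21080).
General solution: a = 6665 + 92t, b = -21080 - 291t for integer t.
a ≥ 0: smallest is 6665 mod 92 = 41 (at t = -72), with b = -128.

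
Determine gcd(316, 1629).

1

gcd(1629, 316):
  1629 = 5·316 + 49
  316 = 6·49 + 22
  49 = 2·22 + 5
  22 = 4·5 + 2
  5 = 2·2 + 1
  2 = 2·1
so gcd(1629, 316) = 1.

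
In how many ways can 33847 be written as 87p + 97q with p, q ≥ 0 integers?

gcd(97, 87) = 1.
By Bézout, 87*(29) + 97*(-26) = 1.
One solution: (20, 331).
General: p = 20 + 97t, q = 331 - 87t.
p ≥ 0 ⇒ t ≥ 0; q ≥ 0 ⇒ t ≤ 3. So t ∈ [0, 3]: 4 solutions.

4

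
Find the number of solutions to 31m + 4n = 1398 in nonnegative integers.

gcd(31, 4) = 1.
By Bézout, 31*(-1) + 4*(8) = 1.
One solution: (2, 334).
General: m = 2 + 4t, n = 334 - 31t.
m ≥ 0 ⇒ t ≥ 0; n ≥ 0 ⇒ t ≤ 10. So t ∈ [0, 10]: 11 solutions.

11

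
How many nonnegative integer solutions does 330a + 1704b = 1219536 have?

13

gcd(1704, 330) = 6  (1704 = 5×330 + 54, 330 = 6×54 + 6, 54 = 9×6).
Back-substituting, 330×(31) + 1704×(-6) = 6.
Scale by 203256: one solution is (6300936, -1219536). Reduce a mod 284: (112, 694).
General: a = 112 + 284t, b = 694 - 55t.
a ≥ 0 ⇒ t ≥ 0; b ≥ 0 ⇒ t ≤ 12. So t ∈ [0, 12]: 13 solutions.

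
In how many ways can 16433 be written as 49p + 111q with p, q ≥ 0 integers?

3

gcd(111, 49) = 1  (111 = 2×49 + 13, 49 = 3×13 + 10, 13 = 1×10 + 3, 10 = 3×3 + 1, 3 = 3×1).
Back-substituting, 49×(34) + 111×(-15) = 1.
Scale by 16433: one solution is (558722, -246495). Reduce p mod 111: (59, 122).
General: p = 59 + 111t, q = 122 - 49t.
p ≥ 0 ⇒ t ≥ 0; q ≥ 0 ⇒ t ≤ 2. So t ∈ [0, 2]: 3 solutions.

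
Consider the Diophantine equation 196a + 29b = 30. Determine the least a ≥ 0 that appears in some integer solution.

4

gcd(196, 29):
  196 = 6·29 + 22
  29 = 1·22 + 7
  22 = 3·7 + 1
  7 = 7·1
so gcd(196, 29) = 1.
1 divides 30, so solutions exist.
Back-substitute for Bézout coefficients:
  1 = 22 - 3·7
  ... = 196·(4) + 29·(-27)
Scale by 30/1 = 30: (a₀, b₀) = (120, -810).
General solution: a = 120 + 29t, b = -810 - 196t for integer t.
a ≥ 0: smallest is 120 mod 29 = 4 (at t = -4), with b = -26.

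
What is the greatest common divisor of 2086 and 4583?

1

gcd(4583, 2086) = 1  (4583 = 2×2086 + 411, 2086 = 5×411 + 31, 411 = 13×31 + 8, 31 = 3×8 + 7, 8 = 1×7 + 1, 7 = 7×1).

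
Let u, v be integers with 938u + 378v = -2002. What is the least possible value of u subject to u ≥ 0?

16

gcd(938, 378) = 14  (938 = 2×378 + 182, 378 = 2×182 + 14, 182 = 13×14).
14 divides -2002, so solutions exist.
Back-substituting, 938×(-2) + 378×(5) = 14.
Scale by -2002/14 = -143: (u₀, v₀) = (286, -715).
General solution: u = 286 + 27t, v = -715 - 67t for integer t.
u ≥ 0: smallest is 286 mod 27 = 16 (at t = -10), with v = -45.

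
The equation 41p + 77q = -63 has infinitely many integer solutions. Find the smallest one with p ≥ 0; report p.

21

gcd(77, 41):
  77 = 1*41 + 36
  41 = 1*36 + 5
  36 = 7*5 + 1
  5 = 5*1
so gcd(77, 41) = 1.
1 divides -63, so solutions exist.
Back-substitute for Bézout coefficients:
  1 = 36 - 7*5
  ... = 41*(-15) + 77*(8)
Scale by -63/1 = -63: (p₀, q₀) = (945, -504).
General solution: p = 945 + 77t, q = -504 - 41t for integer t.
p ≥ 0: smallest is 945 mod 77 = 21 (at t = -12), with q = -12.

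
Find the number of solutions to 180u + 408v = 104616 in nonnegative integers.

gcd(408, 180):
  408 = 2*180 + 48
  180 = 3*48 + 36
  48 = 1*36 + 12
  36 = 3*12
so gcd(408, 180) = 12.
Back-substitute for Bézout coefficients:
  12 = 48 - 1*36
  ... = 180*(-9) + 408*(4)
Scale by 8718: one solution is (-78462, 34872). Reduce u mod 34: (10, 252).
General: u = 10 + 34t, v = 252 - 15t.
u ≥ 0 ⇒ t ≥ 0; v ≥ 0 ⇒ t ≤ 16. So t ∈ [0, 16]: 17 solutions.

17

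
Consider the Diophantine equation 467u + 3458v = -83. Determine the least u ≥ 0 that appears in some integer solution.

1851

gcd(3458, 467):
  3458 = 7*467 + 189
  467 = 2*189 + 89
  189 = 2*89 + 11
  89 = 8*11 + 1
  11 = 11*1
so gcd(3458, 467) = 1.
1 divides -83, so solutions exist.
Back-substitute for Bézout coefficients:
  1 = 89 - 8*11
  ... = 467*(311) + 3458*(-42)
Scale by -83/1 = -83: (u₀, v₀) = (-25813, 3486).
General solution: u = -25813 + 3458t, v = 3486 - 467t for integer t.
u ≥ 0: smallest is -25813 mod 3458 = 1851 (at t = 8), with v = -250.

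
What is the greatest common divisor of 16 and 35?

gcd(35, 16):
  35 = 2·16 + 3
  16 = 5·3 + 1
  3 = 3·1
so gcd(35, 16) = 1.

1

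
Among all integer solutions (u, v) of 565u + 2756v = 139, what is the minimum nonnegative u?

2127

gcd(2756, 565):
  2756 = 4·565 + 496
  565 = 1·496 + 69
  496 = 7·69 + 13
  69 = 5·13 + 4
  13 = 3·4 + 1
  4 = 4·1
so gcd(2756, 565) = 1.
1 divides 139, so solutions exist.
Back-substitute for Bézout coefficients:
  1 = 13 - 3·4
  ... = 565·(-639) + 2756·(131)
Scale by 139/1 = 139: (u₀, v₀) = (-88821, 18209).
General solution: u = -88821 + 2756t, v = 18209 - 565t for integer t.
u ≥ 0: smallest is -88821 mod 2756 = 2127 (at t = 33), with v = -436.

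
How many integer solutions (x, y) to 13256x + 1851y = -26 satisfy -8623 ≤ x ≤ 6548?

gcd(13256, 1851):
  13256 = 7×1851 + 299
  1851 = 6×299 + 57
  299 = 5×57 + 14
  57 = 4×14 + 1
  14 = 14×1
so gcd(13256, 1851) = 1.
Back-substitute for Bézout coefficients:
  1 = 57 - 4×14
  ... = 13256×(-130) + 1851×(931)
Scale by -26: particular solution (3380, -24206); reduce x mod 1851: (1529, -10950).
General solution: x = 1529 + 1851t, y = -10950 - 13256t for integer t.
-8623 ≤ 1529 + 1851t ≤ 6548 gives t ∈ [-5, 2], which is 8 values.

8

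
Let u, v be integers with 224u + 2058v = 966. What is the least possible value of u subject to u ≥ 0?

87

gcd(2058, 224):
  2058 = 9×224 + 42
  224 = 5×42 + 14
  42 = 3×14
so gcd(2058, 224) = 14.
14 divides 966, so solutions exist.
Back-substitute for Bézout coefficients:
  14 = 224 - 5×42
  ... = 224×(46) + 2058×(-5)
Scale by 966/14 = 69: (u₀, v₀) = (3174, -345).
General solution: u = 3174 + 147t, v = -345 - 16t for integer t.
u ≥ 0: smallest is 3174 mod 147 = 87 (at t = -21), with v = -9.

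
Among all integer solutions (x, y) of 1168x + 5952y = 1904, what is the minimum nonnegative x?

287

gcd(5952, 1168) = 16  (5952 = 5*1168 + 112, 1168 = 10*112 + 48, 112 = 2*48 + 16, 48 = 3*16).
16 divides 1904, so solutions exist.
Back-substituting, 1168*(-107) + 5952*(21) = 16.
Scale by 1904/16 = 119: (x₀, y₀) = (-12733, 2499).
General solution: x = -12733 + 372t, y = 2499 - 73t for integer t.
x ≥ 0: smallest is -12733 mod 372 = 287 (at t = 35), with y = -56.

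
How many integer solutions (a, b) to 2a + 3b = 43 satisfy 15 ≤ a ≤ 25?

3

gcd(3, 2) = 1  (3 = 1×2 + 1, 2 = 2×1).
Back-substituting, 2×(-1) + 3×(1) = 1.
Scale by 43: particular solution (-43, 43); reduce a mod 3: (2, 13).
General solution: a = 2 + 3t, b = 13 - 2t for integer t.
15 ≤ 2 + 3t ≤ 25 gives t ∈ [5, 7], which is 3 values.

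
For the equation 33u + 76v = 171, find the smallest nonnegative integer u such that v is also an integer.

gcd(76, 33) = 1  (76 = 2*33 + 10, 33 = 3*10 + 3, 10 = 3*3 + 1, 3 = 3*1).
1 divides 171, so solutions exist.
Back-substituting, 33*(-23) + 76*(10) = 1.
Scale by 171/1 = 171: (u₀, v₀) = (-3933, 1710).
General solution: u = -3933 + 76t, v = 1710 - 33t for integer t.
u ≥ 0: smallest is -3933 mod 76 = 19 (at t = 52), with v = -6.

19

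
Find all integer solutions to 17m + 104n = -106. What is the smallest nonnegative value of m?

gcd(104, 17) = 1  (104 = 6·17 + 2, 17 = 8·2 + 1, 2 = 2·1).
1 divides -106, so solutions exist.
Back-substituting, 17·(49) + 104·(-8) = 1.
Scale by -106/1 = -106: (m₀, n₀) = (-5194, 848).
General solution: m = -5194 + 104t, n = 848 - 17t for integer t.
m ≥ 0: smallest is -5194 mod 104 = 6 (at t = 50), with n = -2.

6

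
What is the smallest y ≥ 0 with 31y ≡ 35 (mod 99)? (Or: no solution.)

65

gcd(99, 31) = 1.
1 divides 35, so solutions exist.
By Bézout, 31*(16) + 99*(-5) = 1.
So 31*(16) ≡ 1 (mod 99); multiply by 35: y ≡ 560 (mod 99).
Smallest nonnegative: y = 560 mod 99 = 65.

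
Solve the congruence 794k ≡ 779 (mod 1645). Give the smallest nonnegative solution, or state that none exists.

521

gcd(1645, 794) = 1.
1 divides 779, so solutions exist.
By Bézout, 794×(404) + 1645×(-195) = 1.
So 794×(404) ≡ 1 (mod 1645); multiply by 779: k ≡ 314716 (mod 1645).
Smallest nonnegative: k = 314716 mod 1645 = 521.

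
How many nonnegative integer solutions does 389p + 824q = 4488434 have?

14

gcd(824, 389) = 1.
By Bézout, 389·(197) + 824·(-93) = 1.
One solution: (282, 5314).
General: p = 282 + 824t, q = 5314 - 389t.
p ≥ 0 ⇒ t ≥ 0; q ≥ 0 ⇒ t ≤ 13. So t ∈ [0, 13]: 14 solutions.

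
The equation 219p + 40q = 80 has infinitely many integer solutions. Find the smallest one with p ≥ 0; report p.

gcd(219, 40):
  219 = 5·40 + 19
  40 = 2·19 + 2
  19 = 9·2 + 1
  2 = 2·1
so gcd(219, 40) = 1.
1 divides 80, so solutions exist.
Back-substitute for Bézout coefficients:
  1 = 19 - 9·2
  ... = 219·(19) + 40·(-104)
Scale by 80/1 = 80: (p₀, q₀) = (1520, -8320).
General solution: p = 1520 + 40t, q = -8320 - 219t for integer t.
p ≥ 0: smallest is 1520 mod 40 = 0 (at t = -38), with q = 2.

0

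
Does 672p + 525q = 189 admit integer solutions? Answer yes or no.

yes

gcd(672, 525) = 21.
21 divides 189, so integer solutions exist.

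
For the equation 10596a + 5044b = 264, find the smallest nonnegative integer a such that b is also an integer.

914

gcd(10596, 5044):
  10596 = 2·5044 + 508
  5044 = 9·508 + 472
  508 = 1·472 + 36
  472 = 13·36 + 4
  36 = 9·4
so gcd(10596, 5044) = 4.
4 divides 264, so solutions exist.
Back-substitute for Bézout coefficients:
  4 = 472 - 13·36
  ... = 10596·(-139) + 5044·(292)
Scale by 264/4 = 66: (a₀, b₀) = (-9174, 19272).
General solution: a = -9174 + 1261t, b = 19272 - 2649t for integer t.
a ≥ 0: smallest is -9174 mod 1261 = 914 (at t = 8), with b = -1920.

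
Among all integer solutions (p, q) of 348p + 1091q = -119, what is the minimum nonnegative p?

379

gcd(1091, 348) = 1.
1 divides -119, so solutions exist.
By Bézout, 348*(116) + 1091*(-37) = 1.
Scale by -119/1 = -119: (p₀, q₀) = (-13804, 4403).
General solution: p = -13804 + 1091t, q = 4403 - 348t for integer t.
p ≥ 0: smallest is -13804 mod 1091 = 379 (at t = 13), with q = -121.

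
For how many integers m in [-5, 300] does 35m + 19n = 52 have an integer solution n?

16

gcd(35, 19) = 1  (35 = 1×19 + 16, 19 = 1×16 + 3, 16 = 5×3 + 1, 3 = 3×1).
Back-substituting, 35×(6) + 19×(-11) = 1.
Scale by 52: particular solution (312, -572); reduce m mod 19: (8, -12).
General solution: m = 8 + 19t, n = -12 - 35t for integer t.
-5 ≤ 8 + 19t ≤ 300 gives t ∈ [0, 15], which is 16 values.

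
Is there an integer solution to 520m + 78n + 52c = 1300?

gcd(520, 78):
  520 = 6×78 + 52
  78 = 1×52 + 26
  52 = 2×26
so gcd(520, 78) = 26.
gcd(26, 52) = 26.
26 divides 1300, so integer solutions exist.

yes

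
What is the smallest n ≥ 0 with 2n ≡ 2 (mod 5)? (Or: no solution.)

1

gcd(5, 2) = 1.
1 divides 2, so solutions exist.
By Bézout, 2*(-2) + 5*(1) = 1.
So 2*(-2) ≡ 1 (mod 5); multiply by 2: n ≡ -4 (mod 5).
Smallest nonnegative: n = -4 mod 5 = 1.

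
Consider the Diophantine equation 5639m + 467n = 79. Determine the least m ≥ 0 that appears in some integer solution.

gcd(5639, 467) = 1.
1 divides 79, so solutions exist.
By Bézout, 5639*(-40) + 467*(483) = 1.
Scale by 79/1 = 79: (m₀, n₀) = (-3160, 38157).
General solution: m = -3160 + 467t, n = 38157 - 5639t for integer t.
m ≥ 0: smallest is -3160 mod 467 = 109 (at t = 7), with n = -1316.

109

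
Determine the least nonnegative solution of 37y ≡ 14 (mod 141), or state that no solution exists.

gcd(141, 37):
  141 = 3·37 + 30
  37 = 1·30 + 7
  30 = 4·7 + 2
  7 = 3·2 + 1
  2 = 2·1
so gcd(141, 37) = 1.
1 divides 14, so solutions exist.
Back-substitute for Bézout coefficients:
  1 = 7 - 3·2
  ... = 37·(61) + 141·(-16)
So 37·(61) ≡ 1 (mod 141); multiply by 14: y ≡ 854 (mod 141).
Smallest nonnegative: y = 854 mod 141 = 8.

8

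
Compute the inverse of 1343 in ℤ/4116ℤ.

3359

gcd(4116, 1343):
  4116 = 3·1343 + 87
  1343 = 15·87 + 38
  87 = 2·38 + 11
  38 = 3·11 + 5
  11 = 2·5 + 1
  5 = 5·1
so gcd(4116, 1343) = 1.
Back-substitute for Bézout coefficients:
  1 = 11 - 2·5
  ... = 1343·(-757) + 4116·(247)
So 1343·-757 ≡ 1 (mod 4116), and -757 mod 4116 = 3359.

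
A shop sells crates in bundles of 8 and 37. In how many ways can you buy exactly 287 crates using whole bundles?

Need nonnegative integers with 8j + 37k = 287.
gcd(8, 37) = 1, and 8·(14) + 37·(-3) = 1.
So (j₀, k₀) = (4018, -861); general j = 4018 + 37t, k = -861 - 8t.
j ≥ 0 ⇒ t ≥ -108; k ≥ 0 ⇒ t ≤ -108. That's 1 value of t.

1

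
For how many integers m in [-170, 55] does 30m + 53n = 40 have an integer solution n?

gcd(53, 30) = 1.
By Bézout, 30·(23) + 53·(-13) = 1.
Particular solution: (19, -10).
General solution: m = 19 + 53t, n = -10 - 30t for integer t.
-170 ≤ 19 + 53t ≤ 55 gives t ∈ [-3, 0], which is 4 values.

4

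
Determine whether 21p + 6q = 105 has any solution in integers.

yes

gcd(21, 6) = 3.
3 divides 105, so integer solutions exist.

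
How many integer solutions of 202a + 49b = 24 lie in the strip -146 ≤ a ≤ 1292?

30

gcd(202, 49) = 1  (202 = 4·49 + 6, 49 = 8·6 + 1, 6 = 6·1).
Back-substituting, 202·(-8) + 49·(33) = 1.
Scale by 24: particular solution (-192, 792); reduce a mod 49: (4, -16).
General solution: a = 4 + 49t, b = -16 - 202t for integer t.
-146 ≤ 4 + 49t ≤ 1292 gives t ∈ [-3, 26], which is 30 values.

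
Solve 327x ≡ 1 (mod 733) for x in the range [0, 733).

334

gcd(733, 327):
  733 = 2*327 + 79
  327 = 4*79 + 11
  79 = 7*11 + 2
  11 = 5*2 + 1
  2 = 2*1
so gcd(733, 327) = 1.
Back-substitute for Bézout coefficients:
  1 = 11 - 5*2
  ... = 327*(334) + 733*(-149)
So 327*334 ≡ 1 (mod 733), and 334 mod 733 = 334.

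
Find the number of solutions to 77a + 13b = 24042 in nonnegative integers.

gcd(77, 13):
  77 = 5·13 + 12
  13 = 1·12 + 1
  12 = 12·1
so gcd(77, 13) = 1.
Back-substitute for Bézout coefficients:
  1 = 13 - 1·12
  ... = 77·(-1) + 13·(6)
Scale by 24042: one solution is (-24042, 144252). Reduce a mod 13: (8, 1802).
General: a = 8 + 13t, b = 1802 - 77t.
a ≥ 0 ⇒ t ≥ 0; b ≥ 0 ⇒ t ≤ 23. So t ∈ [0, 23]: 24 solutions.

24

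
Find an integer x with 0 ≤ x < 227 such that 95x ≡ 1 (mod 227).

184

gcd(227, 95) = 1.
By Bézout, 95×(-43) + 227×(18) = 1.
So 95×-43 ≡ 1 (mod 227), and -43 mod 227 = 184.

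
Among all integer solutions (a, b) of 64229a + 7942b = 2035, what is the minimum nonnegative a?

gcd(64229, 7942):
  64229 = 8·7942 + 693
  7942 = 11·693 + 319
  693 = 2·319 + 55
  319 = 5·55 + 44
  55 = 1·44 + 11
  44 = 4·11
so gcd(64229, 7942) = 11.
11 divides 2035, so solutions exist.
Back-substitute for Bézout coefficients:
  11 = 55 - 1·44
  ... = 64229·(149) + 7942·(-1205)
Scale by 2035/11 = 185: (a₀, b₀) = (27565, -222925).
General solution: a = 27565 + 722t, b = -222925 - 5839t for integer t.
a ≥ 0: smallest is 27565 mod 722 = 129 (at t = -38), with b = -1043.

129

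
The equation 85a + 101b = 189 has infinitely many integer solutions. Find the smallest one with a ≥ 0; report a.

gcd(101, 85):
  101 = 1×85 + 16
  85 = 5×16 + 5
  16 = 3×5 + 1
  5 = 5×1
so gcd(101, 85) = 1.
1 divides 189, so solutions exist.
Back-substitute for Bézout coefficients:
  1 = 16 - 3×5
  ... = 85×(-19) + 101×(16)
Scale by 189/1 = 189: (a₀, b₀) = (-3591, 3024).
General solution: a = -3591 + 101t, b = 3024 - 85t for integer t.
a ≥ 0: smallest is -3591 mod 101 = 45 (at t = 36), with b = -36.

45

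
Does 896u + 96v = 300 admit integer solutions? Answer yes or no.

no

gcd(896, 96) = 32.
32 does not divide 300 (remainder 12), so no integer solutions.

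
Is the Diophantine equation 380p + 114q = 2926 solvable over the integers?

gcd(380, 114) = 38  (380 = 3*114 + 38, 114 = 3*38).
38 divides 2926, so integer solutions exist.

yes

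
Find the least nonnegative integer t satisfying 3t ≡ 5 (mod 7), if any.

4

gcd(7, 3):
  7 = 2·3 + 1
  3 = 3·1
so gcd(7, 3) = 1.
1 divides 5, so solutions exist.
Back-substitute for Bézout coefficients:
  1 = 7 - 2·3
  ... = 3·(-2) + 7·(1)
So 3·(-2) ≡ 1 (mod 7); multiply by 5: t ≡ -10 (mod 7).
Smallest nonnegative: t = -10 mod 7 = 4.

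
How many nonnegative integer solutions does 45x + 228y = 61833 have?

19

gcd(228, 45):
  228 = 5*45 + 3
  45 = 15*3
so gcd(228, 45) = 3.
Back-substitute for Bézout coefficients:
  3 = 228 - 5*45
  ... = 45*(-5) + 228*(1)
Scale by 20611: one solution is (-103055, 20611). Reduce x mod 76: (1, 271).
General: x = 1 + 76t, y = 271 - 15t.
x ≥ 0 ⇒ t ≥ 0; y ≥ 0 ⇒ t ≤ 18. So t ∈ [0, 18]: 19 solutions.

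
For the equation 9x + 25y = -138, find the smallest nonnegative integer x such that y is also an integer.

gcd(25, 9):
  25 = 2·9 + 7
  9 = 1·7 + 2
  7 = 3·2 + 1
  2 = 2·1
so gcd(25, 9) = 1.
1 divides -138, so solutions exist.
Back-substitute for Bézout coefficients:
  1 = 7 - 3·2
  ... = 9·(-11) + 25·(4)
Scale by -138/1 = -138: (x₀, y₀) = (1518, -552).
General solution: x = 1518 + 25t, y = -552 - 9t for integer t.
x ≥ 0: smallest is 1518 mod 25 = 18 (at t = -60), with y = -12.

18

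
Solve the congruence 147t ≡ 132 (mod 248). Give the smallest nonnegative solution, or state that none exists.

gcd(248, 147) = 1  (248 = 1×147 + 101, 147 = 1×101 + 46, 101 = 2×46 + 9, 46 = 5×9 + 1, 9 = 9×1).
1 divides 132, so solutions exist.
Back-substituting, 147×(27) + 248×(-16) = 1.
So 147×(27) ≡ 1 (mod 248); multiply by 132: t ≡ 3564 (mod 248).
Smallest nonnegative: t = 3564 mod 248 = 92.

92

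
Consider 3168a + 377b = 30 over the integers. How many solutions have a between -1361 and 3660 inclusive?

gcd(3168, 377):
  3168 = 8*377 + 152
  377 = 2*152 + 73
  152 = 2*73 + 6
  73 = 12*6 + 1
  6 = 6*1
so gcd(3168, 377) = 1.
Back-substitute for Bézout coefficients:
  1 = 73 - 12*6
  ... = 3168*(-62) + 377*(521)
Scale by 30: particular solution (-1860, 15630); reduce a mod 377: (25, -210).
General solution: a = 25 + 377t, b = -210 - 3168t for integer t.
-1361 ≤ 25 + 377t ≤ 3660 gives t ∈ [-3, 9], which is 13 values.

13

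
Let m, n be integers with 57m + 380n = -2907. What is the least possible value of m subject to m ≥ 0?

9

gcd(380, 57) = 19.
19 divides -2907, so solutions exist.
By Bézout, 57·(7) + 380·(-1) = 19.
Scale by -2907/19 = -153: (m₀, n₀) = (-1071, 153).
General solution: m = -1071 + 20t, n = 153 - 3t for integer t.
m ≥ 0: smallest is -1071 mod 20 = 9 (at t = 54), with n = -9.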